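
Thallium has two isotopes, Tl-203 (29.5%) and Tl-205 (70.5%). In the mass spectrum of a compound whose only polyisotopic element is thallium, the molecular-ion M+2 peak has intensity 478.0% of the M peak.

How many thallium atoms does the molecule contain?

2

The M+2/M ratio from n Tl atoms is n · q/p = n · 0.705/0.295.
n = 4.780 × 0.295/0.705 = 2.00 ≈ 2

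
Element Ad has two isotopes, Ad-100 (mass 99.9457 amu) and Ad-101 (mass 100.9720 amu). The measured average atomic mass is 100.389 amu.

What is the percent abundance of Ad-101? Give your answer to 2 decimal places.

Writing the weighted mean with unknown fraction x of Ad-100:
99.9457·x + 100.9720·(1 − x) = 100.389
(99.9457 − 100.9720)·x = 100.389 − 100.9720
x = -0.5830 / -1.0263 = 0.56806 → 56.81% Ad-100, 43.19% Ad-101.

43.19%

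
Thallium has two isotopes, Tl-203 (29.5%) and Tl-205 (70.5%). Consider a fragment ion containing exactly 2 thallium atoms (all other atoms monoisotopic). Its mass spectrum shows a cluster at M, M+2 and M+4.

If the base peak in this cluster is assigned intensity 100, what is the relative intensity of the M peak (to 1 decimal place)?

17.5

Term probabilities: M 0.0870, M+2 0.4160, M+4 0.4970. Base peak = M+4.
P(M+4) = C(2,2) × 0.295^0 × 0.705^2 = 1 × 1.0000 × 0.497025 = 0.497025 (base)
P(M) = C(2,0) × 0.295^2 × 0.705^0 = 1 × 0.087025 × 1.0000 = 0.087025
Relative intensity = 0.087025 / 0.497025 × 100 = 17.5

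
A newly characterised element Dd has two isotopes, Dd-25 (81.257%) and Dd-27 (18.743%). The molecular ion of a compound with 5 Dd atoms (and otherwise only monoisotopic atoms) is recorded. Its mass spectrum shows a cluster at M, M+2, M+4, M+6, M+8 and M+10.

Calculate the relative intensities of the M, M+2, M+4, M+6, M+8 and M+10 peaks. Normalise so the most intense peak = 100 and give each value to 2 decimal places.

Expanding (0.81257 + 0.18743)^5:
P(M) = 0.81257^5 = 0.354245
P(M+2) = 5 × 0.81257^4 × 0.18743^1 = 0.408557
P(M+4) = 10 × 0.81257^3 × 0.18743^2 = 0.188478
P(M+6) = 10 × 0.81257^2 × 0.18743^3 = 0.043475
P(M+8) = 5 × 0.81257^1 × 0.18743^4 = 0.005014
P(M+10) = 0.18743^5 = 0.000231
The M+2 peak is largest (0.408557); scaling to 100 gives 86.71 : 100.00 : 46.13 : 10.64 : 1.23 : 0.06.

86.71 : 100.00 : 46.13 : 10.64 : 1.23 : 0.06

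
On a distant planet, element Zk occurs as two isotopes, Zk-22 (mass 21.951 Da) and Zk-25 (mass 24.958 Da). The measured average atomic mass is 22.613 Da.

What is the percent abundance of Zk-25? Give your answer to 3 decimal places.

Let x be the fractional abundance of Zk-22; then Zk-25 has abundance 1 − x.
21.951·x + 24.958·(1 − x) = 22.613
(21.951 − 24.958)·x = 22.613 − 24.958
x = -2.345 / -3.007 = 0.77985 → 77.985% Zk-22, 22.015% Zk-25.

22.015%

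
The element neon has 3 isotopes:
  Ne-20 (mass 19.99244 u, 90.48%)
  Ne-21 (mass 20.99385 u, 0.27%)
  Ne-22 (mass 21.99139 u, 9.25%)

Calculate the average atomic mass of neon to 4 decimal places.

Ar = Σ fᵢ·mᵢ = 0.9048 × 19.99244 + 0.0027 × 20.99385 + 0.0925 × 21.99139
= 18.089160 + 0.056683 + 2.034204 = 20.180047 u

20.1800 u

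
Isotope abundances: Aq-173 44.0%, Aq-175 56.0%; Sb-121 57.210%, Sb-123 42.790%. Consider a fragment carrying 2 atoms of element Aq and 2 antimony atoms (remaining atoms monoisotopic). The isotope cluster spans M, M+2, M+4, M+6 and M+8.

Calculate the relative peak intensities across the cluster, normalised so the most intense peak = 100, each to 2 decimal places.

Element Aq pattern (n=2): 0.1936 : 0.4928 : 0.3136
Antimony pattern (n=2): 0.32729841 : 0.48960318 : 0.18309841
Convolve the two distributions (both contribute in 2-u steps):
  M: 0.1936×0.32729841 = 0.063365
  M+2: 0.1936×0.48960318 + 0.4928×0.32729841 = 0.256080
  M+4: 0.1936×0.18309841 + 0.4928×0.48960318 + 0.3136×0.32729841 = 0.379365
  M+6: 0.4928×0.18309841 + 0.3136×0.48960318 = 0.243770
  M+8: 0.3136×0.18309841 = 0.057420
Scale to base peak (0.379365) = 100: 16.70 : 67.50 : 100.00 : 64.26 : 15.14

16.70 : 67.50 : 100.00 : 64.26 : 15.14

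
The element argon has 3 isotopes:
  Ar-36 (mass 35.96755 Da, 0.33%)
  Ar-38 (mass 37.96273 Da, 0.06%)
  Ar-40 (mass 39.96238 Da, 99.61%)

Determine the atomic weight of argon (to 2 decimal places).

Ar = Σ fᵢ·mᵢ = 0.0033 × 35.96755 + 0.0006 × 37.96273 + 0.9961 × 39.96238
= 0.118693 + 0.022778 + 39.806527 = 39.947998 Da

39.95 Da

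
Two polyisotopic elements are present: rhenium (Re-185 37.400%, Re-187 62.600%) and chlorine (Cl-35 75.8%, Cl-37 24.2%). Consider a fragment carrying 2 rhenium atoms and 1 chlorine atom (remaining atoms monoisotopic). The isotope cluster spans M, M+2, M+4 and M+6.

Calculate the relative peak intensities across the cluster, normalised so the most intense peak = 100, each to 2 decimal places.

Rhenium pattern (n=2): 0.139876 : 0.468248 : 0.391876
Chlorine pattern (n=1): 0.7580 : 0.2420
Convolve the two distributions (both contribute in 2-u steps):
  M: 0.139876×0.7580 = 0.106026
  M+2: 0.139876×0.2420 + 0.468248×0.7580 = 0.388782
  M+4: 0.468248×0.2420 + 0.391876×0.7580 = 0.410358
  M+6: 0.391876×0.2420 = 0.094834
Scale to base peak (0.410358) = 100: 25.84 : 94.74 : 100.00 : 23.11

25.84 : 94.74 : 100.00 : 23.11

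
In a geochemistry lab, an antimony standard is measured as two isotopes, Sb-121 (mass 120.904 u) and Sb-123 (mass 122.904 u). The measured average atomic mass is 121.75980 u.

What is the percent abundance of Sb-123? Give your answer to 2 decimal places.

With x = fraction of Sb-121 (so Sb-123 is 1 − x):
120.904·x + 122.904·(1 − x) = 121.75980
(120.904 − 122.904)·x = 121.75980 − 122.904
x = -1.14420 / -2.000 = 0.57210 → 57.21% Sb-121, 42.79% Sb-123.

42.79%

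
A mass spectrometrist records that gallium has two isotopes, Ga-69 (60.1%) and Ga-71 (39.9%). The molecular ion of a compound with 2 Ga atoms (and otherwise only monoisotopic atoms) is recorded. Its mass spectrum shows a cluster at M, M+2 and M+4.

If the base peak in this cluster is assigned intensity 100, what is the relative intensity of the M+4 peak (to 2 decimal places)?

(0.601 + 0.399)^2 gives M 0.3612, M+2 0.4796, M+4 0.1592; the largest is M+2.
P(M+2) = C(2,1) × 0.601^1 × 0.399^1 = 2 × 0.6010 × 0.3990 = 0.479598 (base)
P(M+4) = C(2,2) × 0.601^0 × 0.399^2 = 1 × 1.0000 × 0.159201 = 0.159201
Relative intensity = 0.159201 / 0.479598 × 100 = 33.19

33.19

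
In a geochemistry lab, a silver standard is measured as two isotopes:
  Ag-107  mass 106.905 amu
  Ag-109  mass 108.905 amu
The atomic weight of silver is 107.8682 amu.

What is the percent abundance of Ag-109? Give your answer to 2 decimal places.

48.16%

With x = fraction of Ag-107 (so Ag-109 is 1 − x):
106.905·x + 108.905·(1 − x) = 107.8682
(106.905 − 108.905)·x = 107.8682 − 108.905
x = -1.0368 / -2.000 = 0.51840 → 51.84% Ag-107, 48.16% Ag-109.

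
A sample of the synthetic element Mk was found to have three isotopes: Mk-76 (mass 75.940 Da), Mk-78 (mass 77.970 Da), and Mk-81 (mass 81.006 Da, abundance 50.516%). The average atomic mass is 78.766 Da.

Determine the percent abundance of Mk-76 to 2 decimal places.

36.34%

The remaining 49.484% is split between Mk-76 (fraction x) and Mk-78 (fraction 0.49484 − x).
Substituting: 75.940x + 77.970(0.49484 − x) = 37.84500904
(75.940 − 77.970)x = -0.73766576  ⇒  x = 0.36338, y = 0.13146
Mk-76: 36.34%, Mk-78: 13.15%.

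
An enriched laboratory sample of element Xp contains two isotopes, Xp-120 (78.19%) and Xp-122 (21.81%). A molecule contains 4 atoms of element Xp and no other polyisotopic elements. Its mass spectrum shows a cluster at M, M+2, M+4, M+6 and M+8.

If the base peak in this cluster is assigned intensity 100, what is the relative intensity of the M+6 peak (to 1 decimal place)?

7.8

Binomial terms of (0.7819 + 0.2181)^4: M 0.3738, M+2 0.4170, M+4 0.1745, M+6 0.0324, M+8 0.0023 → M+2 is the base peak.
P(M+2) = C(4,1) × 0.7819^3 × 0.2181^1 = 4 × 0.47802833 × 0.2181 = 0.417032 (base)
P(M+6) = C(4,3) × 0.7819^1 × 0.2181^3 = 4 × 0.7819 × 0.0103745 = 0.032447
Relative intensity = 0.032447 / 0.417032 × 100 = 7.8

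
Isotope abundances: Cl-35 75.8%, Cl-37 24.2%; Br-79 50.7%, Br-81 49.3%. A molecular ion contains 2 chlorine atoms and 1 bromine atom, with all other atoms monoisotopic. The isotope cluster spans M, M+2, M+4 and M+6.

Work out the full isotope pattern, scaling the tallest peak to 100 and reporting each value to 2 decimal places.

62.08 : 100.00 : 44.87 : 6.15

Chlorine pattern (n=2): 0.574564 : 0.366872 : 0.058564
Bromine pattern (n=1): 0.5070 : 0.4930
Convolve the two distributions (both contribute in 2-u steps):
  M: 0.574564×0.5070 = 0.291304
  M+2: 0.574564×0.4930 + 0.366872×0.5070 = 0.469264
  M+4: 0.366872×0.4930 + 0.058564×0.5070 = 0.210560
  M+6: 0.058564×0.4930 = 0.028872
Scale to base peak (0.469264) = 100: 62.08 : 100.00 : 44.87 : 6.15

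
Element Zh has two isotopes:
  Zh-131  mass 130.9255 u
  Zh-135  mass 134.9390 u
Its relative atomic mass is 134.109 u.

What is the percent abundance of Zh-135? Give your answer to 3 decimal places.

Let x be the fractional abundance of Zh-131; then Zh-135 has abundance 1 − x.
130.9255·x + 134.9390·(1 − x) = 134.109
(130.9255 − 134.9390)·x = 134.109 − 134.9390
x = -0.8300 / -4.0135 = 0.20680 → 20.680% Zh-131, 79.320% Zh-135.

79.320%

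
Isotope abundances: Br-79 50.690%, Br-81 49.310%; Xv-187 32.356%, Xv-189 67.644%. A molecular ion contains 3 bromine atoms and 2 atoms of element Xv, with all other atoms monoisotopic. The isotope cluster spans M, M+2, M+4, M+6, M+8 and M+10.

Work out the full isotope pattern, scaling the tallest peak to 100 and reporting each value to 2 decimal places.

Bromine pattern (n=3): 0.13024674 : 0.3801026 : 0.36975457 : 0.11989609
Element Xv pattern (n=2): 0.10469107 : 0.43773785 : 0.45757107
Convolve the two distributions (both contribute in 2-u steps):
  M: 0.13024674×0.10469107 = 0.013636
  M+2: 0.13024674×0.43773785 + 0.3801026×0.10469107 = 0.096807
  M+4: 0.13024674×0.45757107 + 0.3801026×0.43773785 + 0.36975457×0.10469107 = 0.264692
  M+6: 0.3801026×0.45757107 + 0.36975457×0.43773785 + 0.11989609×0.10469107 = 0.348332
  M+8: 0.36975457×0.45757107 + 0.11989609×0.43773785 = 0.221672
  M+10: 0.11989609×0.45757107 = 0.054861
Scale to base peak (0.348332) = 100: 3.91 : 27.79 : 75.99 : 100.00 : 63.64 : 15.75

3.91 : 27.79 : 75.99 : 100.00 : 63.64 : 15.75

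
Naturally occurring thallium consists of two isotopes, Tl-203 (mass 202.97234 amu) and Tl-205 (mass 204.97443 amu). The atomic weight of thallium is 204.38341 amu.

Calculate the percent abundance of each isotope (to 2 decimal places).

Tl-203: 29.52%, Tl-205: 70.48%

Writing the weighted mean with unknown fraction x of Tl-203:
202.97234·x + 204.97443·(1 − x) = 204.38341
(202.97234 − 204.97443)·x = 204.38341 − 204.97443
x = -0.59102 / -2.00209 = 0.29520 → 29.52% Tl-203, 70.48% Tl-205.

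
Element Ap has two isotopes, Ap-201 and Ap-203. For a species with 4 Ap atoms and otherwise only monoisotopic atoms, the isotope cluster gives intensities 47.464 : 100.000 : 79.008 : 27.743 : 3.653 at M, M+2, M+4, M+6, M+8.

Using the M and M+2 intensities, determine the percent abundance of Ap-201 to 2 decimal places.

65.50%

Let p = fractional abundance of Ap-201. I(M+2)/I(M) = [C(4,1)·p^3·(1−p)] / p^4 = 4·(1−p)/p = 100.000/47.464 = 2.1069
(1−p)/p = 2.1069/4 = 0.5267  ⇒  p = 1/(1 + 0.5267) = 0.6550
Ap-201: 65.50%, Ap-203: 34.50%.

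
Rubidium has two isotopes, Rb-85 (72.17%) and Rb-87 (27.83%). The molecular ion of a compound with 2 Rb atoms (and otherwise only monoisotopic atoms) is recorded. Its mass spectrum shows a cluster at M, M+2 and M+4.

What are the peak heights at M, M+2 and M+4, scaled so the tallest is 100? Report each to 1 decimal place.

100.0 : 77.1 : 14.9

Expanding (0.7217 + 0.2783)^2:
P(M) = 0.7217^2 = 0.520851
P(M+2) = 2 × 0.7217^1 × 0.2783^1 = 0.401698
P(M+4) = 0.2783^2 = 0.077451
The M peak is largest (0.520851); scaling to 100 gives 100.0 : 77.1 : 14.9.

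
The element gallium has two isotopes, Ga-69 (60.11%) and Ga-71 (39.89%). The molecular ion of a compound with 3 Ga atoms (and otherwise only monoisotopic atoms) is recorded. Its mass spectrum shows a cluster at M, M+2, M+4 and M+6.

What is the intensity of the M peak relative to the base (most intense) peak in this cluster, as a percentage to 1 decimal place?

Binomial terms of (0.6011 + 0.3989)^3: M 0.2172, M+2 0.4324, M+4 0.2869, M+6 0.0635 → M+2 is the base peak.
P(M+2) = C(3,1) × 0.6011^2 × 0.3989^1 = 3 × 0.36132121 × 0.3989 = 0.432393 (base)
P(M) = C(3,0) × 0.6011^3 × 0.3989^0 = 1 × 0.21719018 × 1.0000 = 0.217190
Relative intensity = 0.217190 / 0.432393 × 100 = 50.2

50.2%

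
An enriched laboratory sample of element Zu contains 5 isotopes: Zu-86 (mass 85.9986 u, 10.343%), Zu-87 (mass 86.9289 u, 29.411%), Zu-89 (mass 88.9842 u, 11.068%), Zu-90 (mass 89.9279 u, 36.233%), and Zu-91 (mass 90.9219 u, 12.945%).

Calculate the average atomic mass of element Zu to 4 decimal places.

88.6637 u

Weight each isotope mass by its fractional abundance: 0.10343 × 85.9986 + 0.29411 × 86.9289 + 0.11068 × 88.9842 + 0.36233 × 89.9279 + 0.12945 × 90.9219
= 8.89484 + 25.56666 + 9.84877 + 32.58358 + 11.76984 = 88.66369 u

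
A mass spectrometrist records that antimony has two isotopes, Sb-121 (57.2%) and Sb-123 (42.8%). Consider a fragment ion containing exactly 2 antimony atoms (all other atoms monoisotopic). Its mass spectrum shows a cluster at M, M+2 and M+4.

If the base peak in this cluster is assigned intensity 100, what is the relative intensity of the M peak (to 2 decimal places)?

Term probabilities: M 0.3272, M+2 0.4896, M+4 0.1832. Base peak = M+2.
P(M+2) = C(2,1) × 0.572^1 × 0.428^1 = 2 × 0.5720 × 0.4280 = 0.489632 (base)
P(M) = C(2,0) × 0.572^2 × 0.428^0 = 1 × 0.327184 × 1.0000 = 0.327184
Relative intensity = 0.327184 / 0.489632 × 100 = 66.82

66.82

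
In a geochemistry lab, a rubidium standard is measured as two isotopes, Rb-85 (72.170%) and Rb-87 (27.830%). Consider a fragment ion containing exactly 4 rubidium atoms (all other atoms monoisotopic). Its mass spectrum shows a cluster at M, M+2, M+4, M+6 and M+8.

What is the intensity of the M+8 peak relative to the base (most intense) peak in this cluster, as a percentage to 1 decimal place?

1.4%

Term probabilities: M 0.2713, M+2 0.4184, M+4 0.2420, M+6 0.0622, M+8 0.0060. Base peak = M+2.
P(M+2) = C(4,1) × 0.72170^3 × 0.27830^1 = 4 × 0.37589809 × 0.2783 = 0.418450 (base)
P(M+8) = C(4,4) × 0.72170^0 × 0.27830^4 = 1 × 1.0000 × 0.00599864 = 0.005999
Relative intensity = 0.005999 / 0.418450 × 100 = 1.4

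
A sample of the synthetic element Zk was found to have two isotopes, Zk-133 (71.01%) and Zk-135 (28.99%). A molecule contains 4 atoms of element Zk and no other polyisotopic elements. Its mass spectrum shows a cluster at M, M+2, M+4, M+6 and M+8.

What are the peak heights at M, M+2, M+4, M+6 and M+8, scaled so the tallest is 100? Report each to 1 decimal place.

61.2 : 100.0 : 61.2 : 16.7 : 1.7

Each Zk atom is independently Zk-133 (p = 0.7101) or Zk-135 (q = 0.2899); the cluster is the binomial expansion (p + q)^4.
P(M) = 0.7101^4 = 0.254260
P(M+2) = 4 × 0.7101^3 × 0.2899^1 = 0.415209
P(M+4) = 6 × 0.7101^2 × 0.2899^2 = 0.254265
P(M+6) = 4 × 0.7101^1 × 0.2899^3 = 0.069203
P(M+8) = 0.2899^4 = 0.007063
The M+2 peak is largest (0.415209); scaling to 100 gives 61.2 : 100.0 : 61.2 : 16.7 : 1.7.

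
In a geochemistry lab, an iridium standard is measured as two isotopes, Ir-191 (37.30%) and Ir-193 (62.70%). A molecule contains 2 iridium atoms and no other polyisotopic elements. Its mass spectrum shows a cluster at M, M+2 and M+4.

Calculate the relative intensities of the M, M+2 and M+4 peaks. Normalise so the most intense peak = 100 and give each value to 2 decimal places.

29.74 : 100.00 : 84.05

Each Ir atom is independently Ir-191 (p = 0.3730) or Ir-193 (q = 0.6270); the cluster is the binomial expansion (p + q)^2.
P(M) = 0.3730^2 = 0.139129
P(M+2) = 2 × 0.3730^1 × 0.6270^1 = 0.467742
P(M+4) = 0.6270^2 = 0.393129
The M+2 peak is largest (0.467742); scaling to 100 gives 29.74 : 100.00 : 84.05.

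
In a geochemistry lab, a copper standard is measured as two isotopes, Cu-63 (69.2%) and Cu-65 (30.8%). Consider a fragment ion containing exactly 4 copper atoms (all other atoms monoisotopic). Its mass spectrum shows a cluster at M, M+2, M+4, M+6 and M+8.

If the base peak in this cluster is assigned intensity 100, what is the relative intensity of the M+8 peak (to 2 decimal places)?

Term probabilities: M 0.2293, M+2 0.4083, M+4 0.2726, M+6 0.0809, M+8 0.0090. Base peak = M+2.
P(M+2) = C(4,1) × 0.692^3 × 0.308^1 = 4 × 0.33137389 × 0.3080 = 0.408253 (base)
P(M+8) = C(4,4) × 0.692^0 × 0.308^4 = 1 × 1.0000 × 0.00899918 = 0.008999
Relative intensity = 0.008999 / 0.408253 × 100 = 2.20

2.20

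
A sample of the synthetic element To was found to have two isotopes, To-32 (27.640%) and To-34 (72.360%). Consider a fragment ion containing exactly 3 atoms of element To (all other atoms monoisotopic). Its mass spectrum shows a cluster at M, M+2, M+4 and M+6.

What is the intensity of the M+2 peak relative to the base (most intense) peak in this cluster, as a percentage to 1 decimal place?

(0.27640 + 0.72360)^3 gives M 0.0211, M+2 0.1658, M+4 0.4342, M+6 0.3789; the largest is M+4.
P(M+4) = C(3,2) × 0.27640^1 × 0.72360^2 = 3 × 0.2764 × 0.52359696 = 0.434167 (base)
P(M+2) = C(3,1) × 0.27640^2 × 0.72360^1 = 3 × 0.07639696 × 0.7236 = 0.165843
Relative intensity = 0.165843 / 0.434167 × 100 = 38.2

38.2%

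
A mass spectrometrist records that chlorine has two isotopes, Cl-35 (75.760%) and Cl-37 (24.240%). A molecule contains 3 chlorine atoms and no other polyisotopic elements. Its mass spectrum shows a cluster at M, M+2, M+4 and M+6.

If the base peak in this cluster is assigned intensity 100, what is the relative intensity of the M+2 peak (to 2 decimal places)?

95.99

Term probabilities: M 0.4348, M+2 0.4174, M+4 0.1335, M+6 0.0142. Base peak = M.
P(M) = C(3,0) × 0.75760^3 × 0.24240^0 = 1 × 0.4348304 × 1.0000 = 0.434830 (base)
P(M+2) = C(3,1) × 0.75760^2 × 0.24240^1 = 3 × 0.57395776 × 0.2424 = 0.417382
Relative intensity = 0.417382 / 0.434830 × 100 = 95.99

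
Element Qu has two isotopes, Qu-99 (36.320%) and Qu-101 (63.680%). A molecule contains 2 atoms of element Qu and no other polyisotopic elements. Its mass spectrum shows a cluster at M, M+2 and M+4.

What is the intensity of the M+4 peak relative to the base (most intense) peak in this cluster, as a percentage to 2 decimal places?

87.67%

Binomial terms of (0.36320 + 0.63680)^2: M 0.1319, M+2 0.4626, M+4 0.4055 → M+2 is the base peak.
P(M+2) = C(2,1) × 0.36320^1 × 0.63680^1 = 2 × 0.3632 × 0.6368 = 0.462572 (base)
P(M+4) = C(2,2) × 0.36320^0 × 0.63680^2 = 1 × 1.0000 × 0.40551424 = 0.405514
Relative intensity = 0.405514 / 0.462572 × 100 = 87.67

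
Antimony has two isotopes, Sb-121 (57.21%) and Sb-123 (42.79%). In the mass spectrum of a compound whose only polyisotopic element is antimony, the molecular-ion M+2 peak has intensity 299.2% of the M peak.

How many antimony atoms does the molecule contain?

The M+2/M ratio from n Sb atoms is n · q/p = n · 0.4279/0.5721.
n = 2.992 × 0.5721/0.4279 = 4.00 ≈ 4

4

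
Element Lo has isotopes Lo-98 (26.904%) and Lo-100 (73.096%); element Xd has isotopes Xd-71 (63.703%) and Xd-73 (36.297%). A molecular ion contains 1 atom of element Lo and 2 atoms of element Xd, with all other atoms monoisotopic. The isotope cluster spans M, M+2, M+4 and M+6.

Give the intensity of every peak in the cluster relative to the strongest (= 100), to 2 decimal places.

Element Lo pattern (n=1): 0.26904 : 0.73096
Element Xd pattern (n=2): 0.40580722 : 0.46244556 : 0.13174722
Convolve the two distributions (both contribute in 2-u steps):
  M: 0.26904×0.40580722 = 0.109178
  M+2: 0.26904×0.46244556 + 0.73096×0.40580722 = 0.421045
  M+4: 0.26904×0.13174722 + 0.73096×0.46244556 = 0.373474
  M+6: 0.73096×0.13174722 = 0.096302
Scale to base peak (0.421045) = 100: 25.93 : 100.00 : 88.70 : 22.87

25.93 : 100.00 : 88.70 : 22.87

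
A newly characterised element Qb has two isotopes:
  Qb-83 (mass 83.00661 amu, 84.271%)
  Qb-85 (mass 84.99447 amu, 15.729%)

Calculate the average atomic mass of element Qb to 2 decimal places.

83.32 amu

Average mass = Σ (abundance × isotope mass) = 0.84271 × 83.00661 + 0.15729 × 84.99447
= 69.950500 + 13.368780 = 83.319280 amu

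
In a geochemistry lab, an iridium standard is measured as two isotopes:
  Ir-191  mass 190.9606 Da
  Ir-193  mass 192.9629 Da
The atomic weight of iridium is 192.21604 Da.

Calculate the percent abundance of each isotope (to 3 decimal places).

With x = fraction of Ir-191 (so Ir-193 is 1 − x):
190.9606·x + 192.9629·(1 − x) = 192.21604
(190.9606 − 192.9629)·x = 192.21604 − 192.9629
x = -0.74686 / -2.0023 = 0.37300 → 37.300% Ir-191, 62.700% Ir-193.

Ir-191: 37.300%, Ir-193: 62.700%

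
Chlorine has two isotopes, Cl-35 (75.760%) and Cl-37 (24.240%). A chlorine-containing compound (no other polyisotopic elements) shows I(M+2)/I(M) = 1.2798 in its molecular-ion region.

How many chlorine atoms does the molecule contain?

For n independent Cl atoms, I(M+2)/I(M) = n · (abundance Cl-37) / (abundance Cl-35) = n · 0.24240/0.75760.
n = 1.2798 × 0.75760/0.24240 = 4.00 ≈ 4

4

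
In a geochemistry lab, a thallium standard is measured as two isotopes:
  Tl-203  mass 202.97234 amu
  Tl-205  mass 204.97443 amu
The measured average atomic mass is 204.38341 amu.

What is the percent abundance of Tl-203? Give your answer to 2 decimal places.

Writing the weighted mean with unknown fraction x of Tl-203:
202.97234·x + 204.97443·(1 − x) = 204.38341
(202.97234 − 204.97443)·x = 204.38341 − 204.97443
x = -0.59102 / -2.00209 = 0.29520 → 29.52% Tl-203, 70.48% Tl-205.

29.52%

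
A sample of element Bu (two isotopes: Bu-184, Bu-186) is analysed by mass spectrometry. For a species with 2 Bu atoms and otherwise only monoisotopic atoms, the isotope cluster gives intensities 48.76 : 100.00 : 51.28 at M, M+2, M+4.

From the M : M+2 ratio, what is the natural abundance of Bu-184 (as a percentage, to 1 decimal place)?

49.4%

If p is the fraction of Bu that is Bu-184, then I(M+2)/I(M) = [C(2,1)·p^1·(1−p)] / p^2 = 2·(1−p)/p = 100.00/48.76 = 2.0509
(1−p)/p = 2.0509/2 = 1.0254  ⇒  p = 1/(1 + 1.0254) = 0.4937
Bu-184: 49.4%, Bu-186: 50.6%.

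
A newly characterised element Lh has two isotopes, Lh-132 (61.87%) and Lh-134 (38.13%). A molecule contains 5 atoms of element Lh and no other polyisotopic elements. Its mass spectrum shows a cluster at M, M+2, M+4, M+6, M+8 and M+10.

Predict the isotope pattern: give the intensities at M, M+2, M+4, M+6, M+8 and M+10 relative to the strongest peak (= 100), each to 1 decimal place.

Expanding (0.6187 + 0.3813)^5:
P(M) = 0.6187^5 = 0.090657
P(M+2) = 5 × 0.6187^4 × 0.3813^1 = 0.279356
P(M+4) = 10 × 0.6187^3 × 0.3813^2 = 0.344329
P(M+6) = 10 × 0.6187^2 × 0.3813^3 = 0.212207
P(M+8) = 5 × 0.6187^1 × 0.3813^4 = 0.065391
P(M+10) = 0.3813^5 = 0.008060
The M+4 peak is largest (0.344329); scaling to 100 gives 26.3 : 81.1 : 100.0 : 61.6 : 19.0 : 2.3.

26.3 : 81.1 : 100.0 : 61.6 : 19.0 : 2.3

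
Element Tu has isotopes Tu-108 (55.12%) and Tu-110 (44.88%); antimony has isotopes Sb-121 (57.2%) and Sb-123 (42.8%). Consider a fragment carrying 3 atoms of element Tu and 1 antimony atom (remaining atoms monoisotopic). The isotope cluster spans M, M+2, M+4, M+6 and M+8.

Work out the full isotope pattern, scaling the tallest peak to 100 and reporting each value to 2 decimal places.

26.20 : 83.61 : 100.00 : 53.14 : 10.58

Element Tu pattern (n=3): 0.16746638 : 0.40906519 : 0.33307049 : 0.09039794
Antimony pattern (n=1): 0.5720 : 0.4280
Convolve the two distributions (both contribute in 2-u steps):
  M: 0.16746638×0.5720 = 0.095791
  M+2: 0.16746638×0.4280 + 0.40906519×0.5720 = 0.305661
  M+4: 0.40906519×0.4280 + 0.33307049×0.5720 = 0.365596
  M+6: 0.33307049×0.4280 + 0.09039794×0.5720 = 0.194262
  M+8: 0.09039794×0.4280 = 0.038690
Scale to base peak (0.365596) = 100: 26.20 : 83.61 : 100.00 : 53.14 : 10.58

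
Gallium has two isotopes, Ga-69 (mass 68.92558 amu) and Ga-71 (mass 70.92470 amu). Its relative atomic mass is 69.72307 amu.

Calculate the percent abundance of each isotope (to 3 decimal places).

Ga-69: 60.108%, Ga-71: 39.892%

With x = fraction of Ga-69 (so Ga-71 is 1 − x):
68.92558·x + 70.92470·(1 − x) = 69.72307
(68.92558 − 70.92470)·x = 69.72307 − 70.92470
x = -1.20163 / -1.99912 = 0.60108 → 60.108% Ga-69, 39.892% Ga-71.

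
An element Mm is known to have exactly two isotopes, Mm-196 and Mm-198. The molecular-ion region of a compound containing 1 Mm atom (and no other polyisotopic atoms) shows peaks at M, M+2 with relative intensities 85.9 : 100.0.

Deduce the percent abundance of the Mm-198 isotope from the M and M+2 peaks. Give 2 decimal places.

53.79%

Let p = fractional abundance of Mm-196. I(M+2)/I(M) = [C(1,1)·p^0·(1−p)] / p^1 = 1·(1−p)/p = 100.0/85.9 = 1.1641
(1−p)/p = 1.1641/1 = 1.1641  ⇒  p = 1/(1 + 1.1641) = 0.4621
Mm-196: 46.21%, Mm-198: 53.79%.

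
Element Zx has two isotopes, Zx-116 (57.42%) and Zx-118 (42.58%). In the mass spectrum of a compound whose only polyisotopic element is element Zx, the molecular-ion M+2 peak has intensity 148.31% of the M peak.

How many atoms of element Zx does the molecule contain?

2

For n independent Zx atoms, I(M+2)/I(M) = n · (abundance Zx-118) / (abundance Zx-116) = n · 0.4258/0.5742.
n = 1.4831 × 0.5742/0.4258 = 2.00 ≈ 2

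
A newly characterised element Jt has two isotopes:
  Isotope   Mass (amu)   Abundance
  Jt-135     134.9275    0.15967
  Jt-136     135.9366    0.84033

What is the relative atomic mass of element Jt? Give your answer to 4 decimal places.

Average mass = Σ (abundance × isotope mass) = 0.15967 × 134.9275 + 0.84033 × 135.9366
= 21.54387 + 114.23160 = 135.77547 amu

135.7755 amu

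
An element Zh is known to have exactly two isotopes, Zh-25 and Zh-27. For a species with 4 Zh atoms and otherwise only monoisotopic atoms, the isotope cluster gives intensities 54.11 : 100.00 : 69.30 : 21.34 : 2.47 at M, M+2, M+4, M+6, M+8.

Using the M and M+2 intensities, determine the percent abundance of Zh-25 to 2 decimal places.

68.40%

Let p = fractional abundance of Zh-25. I(M+2)/I(M) = [C(4,1)·p^3·(1−p)] / p^4 = 4·(1−p)/p = 100.00/54.11 = 1.8481
(1−p)/p = 1.8481/4 = 0.4620  ⇒  p = 1/(1 + 0.4620) = 0.6840
Zh-25: 68.40%, Zh-27: 31.60%.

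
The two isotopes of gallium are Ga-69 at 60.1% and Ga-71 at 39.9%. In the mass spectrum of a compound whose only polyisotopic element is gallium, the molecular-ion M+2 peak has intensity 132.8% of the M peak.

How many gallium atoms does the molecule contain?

With n Ga atoms, P(M+2)/P(M) = C(n,1)·p^(n−1)q / p^n = n·q/p = n · 0.399/0.601.
n = 1.328 × 0.601/0.399 = 2.00 ≈ 2

2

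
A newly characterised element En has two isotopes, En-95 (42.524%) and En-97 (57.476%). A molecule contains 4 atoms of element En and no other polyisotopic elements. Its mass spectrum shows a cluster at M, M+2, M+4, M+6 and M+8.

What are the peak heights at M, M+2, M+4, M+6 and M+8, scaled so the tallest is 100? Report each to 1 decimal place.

9.1 : 49.3 : 100.0 : 90.1 : 30.4

Each En atom is independently En-95 (p = 0.42524) or En-97 (q = 0.57476); the cluster is the binomial expansion (p + q)^4.
P(M) = 0.42524^4 = 0.032699
P(M+2) = 4 × 0.42524^3 × 0.57476^1 = 0.176786
P(M+4) = 6 × 0.42524^2 × 0.57476^2 = 0.358420
P(M+6) = 4 × 0.42524^1 × 0.57476^3 = 0.322964
P(M+8) = 0.57476^4 = 0.109130
The M+4 peak is largest (0.358420); scaling to 100 gives 9.1 : 49.3 : 100.0 : 90.1 : 30.4.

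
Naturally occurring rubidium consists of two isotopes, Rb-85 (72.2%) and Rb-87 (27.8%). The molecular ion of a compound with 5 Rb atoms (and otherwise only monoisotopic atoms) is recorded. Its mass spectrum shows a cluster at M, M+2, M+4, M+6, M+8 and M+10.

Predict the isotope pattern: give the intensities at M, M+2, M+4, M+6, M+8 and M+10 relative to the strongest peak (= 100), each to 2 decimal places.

51.94 : 100.00 : 77.01 : 29.65 : 5.71 : 0.44

Each Rb atom is independently Rb-85 (p = 0.722) or Rb-87 (q = 0.278); the cluster is the binomial expansion (p + q)^5.
P(M) = 0.722^5 = 0.196194
P(M+2) = 5 × 0.722^4 × 0.278^1 = 0.377714
P(M+4) = 10 × 0.722^3 × 0.278^2 = 0.290872
P(M+6) = 10 × 0.722^2 × 0.278^3 = 0.111998
P(M+8) = 5 × 0.722^1 × 0.278^4 = 0.021562
P(M+10) = 0.278^5 = 0.001660
The M+2 peak is largest (0.377714); scaling to 100 gives 51.94 : 100.00 : 77.01 : 29.65 : 5.71 : 0.44.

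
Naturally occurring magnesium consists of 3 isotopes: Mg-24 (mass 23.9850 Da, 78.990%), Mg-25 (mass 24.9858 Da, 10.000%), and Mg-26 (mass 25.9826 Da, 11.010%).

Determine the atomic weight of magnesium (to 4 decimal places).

24.3050 Da

Average mass = Σ (abundance × isotope mass) = 0.78990 × 23.9850 + 0.10000 × 24.9858 + 0.11010 × 25.9826
= 18.94575 + 2.49858 + 2.86068 = 24.30501 Da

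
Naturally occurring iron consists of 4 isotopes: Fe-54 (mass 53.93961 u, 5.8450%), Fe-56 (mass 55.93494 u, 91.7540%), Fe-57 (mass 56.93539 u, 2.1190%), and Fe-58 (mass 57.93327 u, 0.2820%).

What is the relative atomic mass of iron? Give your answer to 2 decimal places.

Ar = Σ fᵢ·mᵢ = 0.058450 × 53.93961 + 0.917540 × 55.93494 + 0.021190 × 56.93539 + 0.002820 × 57.93327
= 3.152770 + 51.322545 + 1.206461 + 0.163372 = 55.845148 u

55.85 u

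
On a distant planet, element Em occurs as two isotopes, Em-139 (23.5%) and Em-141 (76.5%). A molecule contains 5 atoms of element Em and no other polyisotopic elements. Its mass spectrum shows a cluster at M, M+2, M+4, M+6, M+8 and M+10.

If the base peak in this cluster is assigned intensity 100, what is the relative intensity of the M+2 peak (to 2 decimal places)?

(0.235 + 0.765)^5 gives M 0.0007, M+2 0.0117, M+4 0.0759, M+6 0.2472, M+8 0.4024, M+10 0.2620; the largest is M+8.
P(M+8) = C(5,4) × 0.235^1 × 0.765^4 = 5 × 0.2350 × 0.3424883 = 0.402424 (base)
P(M+2) = C(5,1) × 0.235^4 × 0.765^1 = 5 × 0.0030498 × 0.7650 = 0.011665
Relative intensity = 0.011665 / 0.402424 × 100 = 2.90

2.90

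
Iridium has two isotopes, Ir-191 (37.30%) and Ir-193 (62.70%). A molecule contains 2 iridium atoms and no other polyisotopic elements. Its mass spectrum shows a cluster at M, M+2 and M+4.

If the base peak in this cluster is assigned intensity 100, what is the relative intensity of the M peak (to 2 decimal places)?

Term probabilities: M 0.1391, M+2 0.4677, M+4 0.3931. Base peak = M+2.
P(M+2) = C(2,1) × 0.3730^1 × 0.6270^1 = 2 × 0.3730 × 0.6270 = 0.467742 (base)
P(M) = C(2,0) × 0.3730^2 × 0.6270^0 = 1 × 0.139129 × 1.0000 = 0.139129
Relative intensity = 0.139129 / 0.467742 × 100 = 29.74

29.74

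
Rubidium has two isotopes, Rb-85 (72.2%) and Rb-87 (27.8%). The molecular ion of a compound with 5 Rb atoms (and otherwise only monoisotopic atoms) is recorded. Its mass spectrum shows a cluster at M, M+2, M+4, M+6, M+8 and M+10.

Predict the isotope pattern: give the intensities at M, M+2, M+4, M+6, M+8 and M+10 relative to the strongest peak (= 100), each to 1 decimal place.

51.9 : 100.0 : 77.0 : 29.7 : 5.7 : 0.4

Each Rb atom is independently Rb-85 (p = 0.722) or Rb-87 (q = 0.278); the cluster is the binomial expansion (p + q)^5.
P(M) = 0.722^5 = 0.196194
P(M+2) = 5 × 0.722^4 × 0.278^1 = 0.377714
P(M+4) = 10 × 0.722^3 × 0.278^2 = 0.290872
P(M+6) = 10 × 0.722^2 × 0.278^3 = 0.111998
P(M+8) = 5 × 0.722^1 × 0.278^4 = 0.021562
P(M+10) = 0.278^5 = 0.001660
The M+2 peak is largest (0.377714); scaling to 100 gives 51.9 : 100.0 : 77.0 : 29.7 : 5.7 : 0.4.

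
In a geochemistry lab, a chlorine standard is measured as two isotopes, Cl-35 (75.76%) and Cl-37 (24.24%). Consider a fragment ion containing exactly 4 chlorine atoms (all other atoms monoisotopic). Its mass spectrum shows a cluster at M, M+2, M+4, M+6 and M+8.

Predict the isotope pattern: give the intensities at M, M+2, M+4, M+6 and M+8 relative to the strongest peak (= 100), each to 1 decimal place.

78.1 : 100.0 : 48.0 : 10.2 : 0.8

Expanding (0.7576 + 0.2424)^4:
P(M) = 0.7576^4 = 0.329428
P(M+2) = 4 × 0.7576^3 × 0.2424^1 = 0.421612
P(M+4) = 6 × 0.7576^2 × 0.2424^2 = 0.202347
P(M+6) = 4 × 0.7576^1 × 0.2424^3 = 0.043162
P(M+8) = 0.2424^4 = 0.003452
The M+2 peak is largest (0.421612); scaling to 100 gives 78.1 : 100.0 : 48.0 : 10.2 : 0.8.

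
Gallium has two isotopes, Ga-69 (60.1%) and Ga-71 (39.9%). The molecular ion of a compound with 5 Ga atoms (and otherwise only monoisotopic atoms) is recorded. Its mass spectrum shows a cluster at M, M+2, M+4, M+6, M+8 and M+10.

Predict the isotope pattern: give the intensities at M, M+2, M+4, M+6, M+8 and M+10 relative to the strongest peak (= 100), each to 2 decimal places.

The 5 Ga atoms are independent, so intensities follow the terms of (0.601 + 0.399)^5.
P(M) = 0.601^5 = 0.078410
P(M+2) = 5 × 0.601^4 × 0.399^1 = 0.260280
P(M+4) = 10 × 0.601^3 × 0.399^2 = 0.345596
P(M+6) = 10 × 0.601^2 × 0.399^3 = 0.229439
P(M+8) = 5 × 0.601^1 × 0.399^4 = 0.076162
P(M+10) = 0.399^5 = 0.010113
The M+4 peak is largest (0.345596); scaling to 100 gives 22.69 : 75.31 : 100.00 : 66.39 : 22.04 : 2.93.

22.69 : 75.31 : 100.00 : 66.39 : 22.04 : 2.93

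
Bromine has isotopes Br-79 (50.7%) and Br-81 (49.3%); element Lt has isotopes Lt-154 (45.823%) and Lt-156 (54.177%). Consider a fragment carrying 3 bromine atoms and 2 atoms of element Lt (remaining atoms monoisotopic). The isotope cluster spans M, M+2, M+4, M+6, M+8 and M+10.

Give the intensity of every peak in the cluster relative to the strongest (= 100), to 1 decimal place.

8.5 : 45.1 : 95.1 : 100.0 : 52.5 : 11.0

Bromine pattern (n=3): 0.13032384 : 0.38017547 : 0.36967753 : 0.11982316
Element Lt pattern (n=2): 0.20997473 : 0.49651053 : 0.29351473
Convolve the two distributions (both contribute in 2-u steps):
  M: 0.13032384×0.20997473 = 0.027365
  M+2: 0.13032384×0.49651053 + 0.38017547×0.20997473 = 0.144534
  M+4: 0.13032384×0.29351473 + 0.38017547×0.49651053 + 0.36967753×0.20997473 = 0.304636
  M+6: 0.38017547×0.29351473 + 0.36967753×0.49651053 + 0.11982316×0.20997473 = 0.320296
  M+8: 0.36967753×0.29351473 + 0.11982316×0.49651053 = 0.167999
  M+10: 0.11982316×0.29351473 = 0.035170
Scale to base peak (0.320296) = 100: 8.5 : 45.1 : 95.1 : 100.0 : 52.5 : 11.0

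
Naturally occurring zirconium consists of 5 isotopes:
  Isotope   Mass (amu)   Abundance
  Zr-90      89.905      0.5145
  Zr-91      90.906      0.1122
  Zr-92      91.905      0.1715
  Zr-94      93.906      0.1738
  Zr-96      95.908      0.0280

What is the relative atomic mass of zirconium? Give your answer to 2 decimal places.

91.22 amu

Weight each isotope mass by its fractional abundance: 0.5145 × 89.905 + 0.1122 × 90.906 + 0.1715 × 91.905 + 0.1738 × 93.906 + 0.0280 × 95.908
= 46.2561 + 10.1997 + 15.7617 + 16.3209 + 2.6854 = 91.2238 amu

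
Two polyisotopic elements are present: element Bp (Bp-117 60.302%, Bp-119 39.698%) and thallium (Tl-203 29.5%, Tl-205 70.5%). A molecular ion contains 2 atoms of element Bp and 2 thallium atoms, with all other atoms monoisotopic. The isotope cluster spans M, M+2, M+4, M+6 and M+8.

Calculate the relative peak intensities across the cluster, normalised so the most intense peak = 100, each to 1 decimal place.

Element Bp pattern (n=2): 0.36363312 : 0.47877376 : 0.15759312
Thallium pattern (n=2): 0.087025 : 0.41595 : 0.497025
Convolve the two distributions (both contribute in 2-u steps):
  M: 0.36363312×0.087025 = 0.031645
  M+2: 0.36363312×0.41595 + 0.47877376×0.087025 = 0.192918
  M+4: 0.36363312×0.497025 + 0.47877376×0.41595 + 0.15759312×0.087025 = 0.393595
  M+6: 0.47877376×0.497025 + 0.15759312×0.41595 = 0.303513
  M+8: 0.15759312×0.497025 = 0.078328
Scale to base peak (0.393595) = 100: 8.0 : 49.0 : 100.0 : 77.1 : 19.9

8.0 : 49.0 : 100.0 : 77.1 : 19.9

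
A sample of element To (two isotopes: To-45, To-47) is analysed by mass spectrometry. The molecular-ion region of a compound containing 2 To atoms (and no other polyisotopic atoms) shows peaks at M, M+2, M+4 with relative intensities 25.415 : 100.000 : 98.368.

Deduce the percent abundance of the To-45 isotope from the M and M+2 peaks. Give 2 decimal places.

33.70%

If p is the fraction of To that is To-45, then I(M+2)/I(M) = [C(2,1)·p^1·(1−p)] / p^2 = 2·(1−p)/p = 100.000/25.415 = 3.9347
(1−p)/p = 3.9347/2 = 1.9673  ⇒  p = 1/(1 + 1.9673) = 0.3370
To-45: 33.70%, To-47: 66.30%.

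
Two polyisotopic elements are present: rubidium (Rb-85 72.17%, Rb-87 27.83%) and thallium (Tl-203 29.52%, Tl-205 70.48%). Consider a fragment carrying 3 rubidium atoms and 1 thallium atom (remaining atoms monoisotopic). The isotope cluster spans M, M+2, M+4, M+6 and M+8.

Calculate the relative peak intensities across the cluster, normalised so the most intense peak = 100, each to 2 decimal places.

28.21 : 100.00 : 90.51 : 31.67 : 3.86

Rubidium pattern (n=3): 0.37589809 : 0.43485841 : 0.16768892 : 0.02155458
Thallium pattern (n=1): 0.2952 : 0.7048
Convolve the two distributions (both contribute in 2-u steps):
  M: 0.37589809×0.2952 = 0.110965
  M+2: 0.37589809×0.7048 + 0.43485841×0.2952 = 0.393303
  M+4: 0.43485841×0.7048 + 0.16768892×0.2952 = 0.355990
  M+6: 0.16768892×0.7048 + 0.02155458×0.2952 = 0.124550
  M+8: 0.02155458×0.7048 = 0.015192
Scale to base peak (0.393303) = 100: 28.21 : 100.00 : 90.51 : 31.67 : 3.86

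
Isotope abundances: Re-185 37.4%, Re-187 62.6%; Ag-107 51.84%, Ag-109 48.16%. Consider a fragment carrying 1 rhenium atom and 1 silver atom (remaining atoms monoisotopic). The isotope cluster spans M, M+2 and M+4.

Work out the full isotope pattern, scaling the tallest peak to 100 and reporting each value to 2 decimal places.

Rhenium pattern (n=1): 0.3740 : 0.6260
Silver pattern (n=1): 0.5184 : 0.4816
Convolve the two distributions (both contribute in 2-u steps):
  M: 0.3740×0.5184 = 0.193882
  M+2: 0.3740×0.4816 + 0.6260×0.5184 = 0.504637
  M+4: 0.6260×0.4816 = 0.301482
Scale to base peak (0.504637) = 100: 38.42 : 100.00 : 59.74

38.42 : 100.00 : 59.74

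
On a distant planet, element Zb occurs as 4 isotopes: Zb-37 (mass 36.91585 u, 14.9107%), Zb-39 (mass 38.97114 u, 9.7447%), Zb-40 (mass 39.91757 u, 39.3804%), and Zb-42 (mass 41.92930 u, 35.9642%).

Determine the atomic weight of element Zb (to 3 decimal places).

Average mass = Σ (abundance × isotope mass) = 0.149107 × 36.91585 + 0.097447 × 38.97114 + 0.393804 × 39.91757 + 0.359642 × 41.92930
= 5.504412 + 3.797621 + 15.719699 + 15.079537 = 40.101269 u

40.101 u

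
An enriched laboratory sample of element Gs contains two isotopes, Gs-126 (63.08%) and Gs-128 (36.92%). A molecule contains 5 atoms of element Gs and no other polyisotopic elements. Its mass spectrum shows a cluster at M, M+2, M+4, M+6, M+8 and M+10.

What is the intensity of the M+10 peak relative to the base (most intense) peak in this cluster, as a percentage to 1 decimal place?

2.0%

Binomial terms of (0.6308 + 0.3692)^5: M 0.0999, M+2 0.2923, M+4 0.3421, M+6 0.2002, M+8 0.0586, M+10 0.0069 → M+4 is the base peak.
P(M+4) = C(5,2) × 0.6308^3 × 0.3692^2 = 10 × 0.25100077 × 0.13630864 = 0.342136 (base)
P(M+10) = C(5,5) × 0.6308^0 × 0.3692^5 = 1 × 1.0000 × 0.00685975 = 0.006860
Relative intensity = 0.006860 / 0.342136 × 100 = 2.0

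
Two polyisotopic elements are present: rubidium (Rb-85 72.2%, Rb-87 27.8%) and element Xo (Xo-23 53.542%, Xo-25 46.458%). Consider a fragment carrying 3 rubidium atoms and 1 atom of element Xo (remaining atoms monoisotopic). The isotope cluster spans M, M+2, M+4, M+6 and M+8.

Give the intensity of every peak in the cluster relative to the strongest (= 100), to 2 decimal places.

49.44 : 100.00 : 71.54 : 21.90 : 2.45

Rubidium pattern (n=3): 0.37636705 : 0.43475086 : 0.16739714 : 0.02148495
Element Xo pattern (n=1): 0.53542 : 0.46458
Convolve the two distributions (both contribute in 2-u steps):
  M: 0.37636705×0.53542 = 0.201514
  M+2: 0.37636705×0.46458 + 0.43475086×0.53542 = 0.407627
  M+4: 0.43475086×0.46458 + 0.16739714×0.53542 = 0.291604
  M+6: 0.16739714×0.46458 + 0.02148495×0.53542 = 0.089273
  M+8: 0.02148495×0.46458 = 0.009981
Scale to base peak (0.407627) = 100: 49.44 : 100.00 : 71.54 : 21.90 : 2.45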